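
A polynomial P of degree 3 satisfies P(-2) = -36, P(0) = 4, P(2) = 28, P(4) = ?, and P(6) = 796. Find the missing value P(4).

On equispaced nodes a degree-3 polynomial has vanishing fourth forward difference, so
  P(-2) - 4·P(0) + 6·P(2) - 4·P(4) + P(6) = 0.
Substituting the known values and solving for P(4):
  -4·P(4) = -912
  P(4) = 228.

228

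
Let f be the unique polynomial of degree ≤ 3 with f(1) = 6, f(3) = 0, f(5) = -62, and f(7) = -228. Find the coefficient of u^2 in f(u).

2

Write f(u) = au^3 + bu^2 + cu + d. Substituting each data point gives a linear system:
  a + b + c + d = 6
  27a + 9b + 3c + d = 0
  125a + 25b + 5c + d = -62
  343a + 49b + 7c + d = -228
Solving the system yields a = -1, b = 2, c = 2, d = 3.
So f(u) = -u^3 + 2u^2 + 2u + 3.
The coefficient of u^2 is 2.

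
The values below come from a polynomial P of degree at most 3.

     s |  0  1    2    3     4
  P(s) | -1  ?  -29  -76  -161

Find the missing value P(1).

-8

On equispaced nodes a degree-3 polynomial has vanishing fourth forward difference, so
  P(0) - 4·P(1) + 6·P(2) - 4·P(3) + P(4) = 0.
Substituting the known values and solving for P(1):
  -4·P(1) = 32
  P(1) = -8.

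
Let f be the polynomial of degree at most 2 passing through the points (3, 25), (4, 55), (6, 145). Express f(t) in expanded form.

Using the Lagrange interpolation formula with nodes 3, 4, 6:
  L_0(t) = (t - 4)(t - 6) / 3
  L_1(t) = (t - 3)(t - 6) / -2
  L_2(t) = (t - 3)(t - 4) / 6
Then f(t) = 25·L_0(t) + 55·L_1(t) + 145·L_2(t).
Expanding and collecting terms gives f(t) = 5t^2 - 5t - 5.
Check: f(6) = 145. ✓

f(t) = 5t^2 - 5t - 5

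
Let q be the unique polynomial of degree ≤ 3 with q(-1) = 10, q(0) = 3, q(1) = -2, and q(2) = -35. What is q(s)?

Write q(s) = as^3 + bs^2 + cs + d. Substituting each data point gives a linear system:
  -a + b - c + d = 10
  d = 3
  a + b + c + d = -2
  8a + 4b + 2c + d = -35
Solving the system yields a = -5, b = 1, c = -1, d = 3.
So q(s) = -5s^3 + s^2 - s + 3.
Check: q(-1) = 10. ✓

q(s) = -5s^3 + s^2 - s + 3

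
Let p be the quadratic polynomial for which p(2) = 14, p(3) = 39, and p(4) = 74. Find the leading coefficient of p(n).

Write p(n) = an^2 + bn + c. Substituting each data point gives a linear system:
  4a + 2b + c = 14
  9a + 3b + c = 39
  16a + 4b + c = 74
Solving the system yields a = 5, b = 0, c = -6.
So p(n) = 5n^2 - 6.
The leading coefficient is 5.

5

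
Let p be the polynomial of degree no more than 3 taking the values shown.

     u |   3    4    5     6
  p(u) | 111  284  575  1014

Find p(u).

Using the Lagrange interpolation formula with nodes 3, 4, 5, 6:
  L_0(u) = (u - 4)(u - 5)(u - 6) / -6
  L_1(u) = (u - 3)(u - 5)(u - 6) / 2
  L_2(u) = (u - 3)(u - 4)(u - 6) / -2
  L_3(u) = (u - 3)(u - 4)(u - 5) / 6
Then p(u) = 111·L_0(u) + 284·L_1(u) + 575·L_2(u) + 1014·L_3(u).
Expanding and collecting terms gives p(u) = 5u^3 - u^2 - 5u.
Check: p(6) = 1014. ✓

p(u) = 5u^3 - u^2 - 5u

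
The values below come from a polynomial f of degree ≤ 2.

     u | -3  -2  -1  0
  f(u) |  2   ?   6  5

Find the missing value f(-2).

5

The 3 known points determine the degree-2 polynomial uniquely.
Write f(u) = au^2 + bu + c. Substituting each data point gives a linear system:
  9a - 3b + c = 2
  a - b + c = 6
  c = 5
Solving the system yields a = -1, b = -2, c = 5.
So f(u) = -u^2 - 2u + 5.
Then f(-2) = 5.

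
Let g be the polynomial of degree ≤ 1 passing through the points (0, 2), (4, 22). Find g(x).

Using the Lagrange interpolation formula with nodes 0, 4:
  L_0(x) = (x - 4) / -4
  L_1(x) = x / 4
Then g(x) = 2·L_0(x) + 22·L_1(x).
Expanding and collecting terms gives g(x) = 5x + 2.
Check: g(0) = 2. ✓

g(x) = 5x + 2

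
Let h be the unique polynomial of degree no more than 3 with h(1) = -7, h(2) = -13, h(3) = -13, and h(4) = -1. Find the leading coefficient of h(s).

Write h(s) = as^3 + bs^2 + cs + d. Substituting each data point gives a linear system:
  a + b + c + d = -7
  8a + 4b + 2c + d = -13
  27a + 9b + 3c + d = -13
  64a + 16b + 4c + d = -1
Solving the system yields a = 1, b = -3, c = -4, d = -1.
So h(s) = s³ - 3s² - 4s - 1.
The leading coefficient is 1.

1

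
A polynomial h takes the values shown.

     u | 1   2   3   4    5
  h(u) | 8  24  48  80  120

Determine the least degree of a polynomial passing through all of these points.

Forward differences of the values at u = 1, 2, 3, 4, 5:
  h  : 8  24  48  80  120
  Δ  : 16  24  32  40
  Δ^2: 8  8  8
  Δ^3: 0  0
  Δ^4: 0
The second differences are constant (8) and nonzero, while all higher differences vanish, so the minimal degree is 2.

2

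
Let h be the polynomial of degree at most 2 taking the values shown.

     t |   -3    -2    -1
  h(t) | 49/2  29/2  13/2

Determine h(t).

Using the Lagrange interpolation formula with nodes -3, -2, -1:
  L_0(t) = (t + 2)(t + 1) / 2
  L_1(t) = (t + 3)(t + 1) / -1
  L_2(t) = (t + 3)(t + 2) / 2
Then h(t) = 49/2·L_0(t) + 29/2·L_1(t) + 13/2·L_2(t).
Expanding and collecting terms gives h(t) = t² - 5t + 1/2.
Check: h(-1) = 13/2. ✓

h(t) = t^2 - 5t + 1/2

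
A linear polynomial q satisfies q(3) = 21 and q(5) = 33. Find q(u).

q(u) = 6u + 3

Write q(u) = au + b. Substituting each data point gives a linear system:
  3a + b = 21
  5a + b = 33
Solving the system yields a = 6, b = 3.
So q(u) = 6u + 3.
Check: q(3) = 21. ✓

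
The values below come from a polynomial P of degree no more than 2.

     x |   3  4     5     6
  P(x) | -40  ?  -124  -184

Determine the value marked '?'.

-76

On equispaced nodes a degree-2 polynomial has vanishing third forward difference, so
  - P(3) + 3·P(4) - 3·P(5) + P(6) = 0.
Substituting the known values and solving for P(4):
  3·P(4) = -228
  P(4) = -76.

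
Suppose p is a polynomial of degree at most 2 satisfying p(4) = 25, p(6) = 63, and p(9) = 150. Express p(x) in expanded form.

Using the Lagrange interpolation formula with nodes 4, 6, 9:
  L_0(x) = (x - 6)(x - 9) / 10
  L_1(x) = (x - 4)(x - 9) / -6
  L_2(x) = (x - 4)(x - 6) / 15
Then p(x) = 25·L_0(x) + 63·L_1(x) + 150·L_2(x).
Expanding and collecting terms gives p(x) = 2x^2 - x - 3.
Check: p(4) = 25. ✓

p(x) = 2x^2 - x - 3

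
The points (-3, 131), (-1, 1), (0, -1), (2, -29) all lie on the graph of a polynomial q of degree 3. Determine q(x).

q(x) = -5x^3 + x^2 + 4x - 1

Write q(x) = ax^3 + bx^2 + cx + d. Substituting each data point gives a linear system:
  -27a + 9b - 3c + d = 131
  -a + b - c + d = 1
  d = -1
  8a + 4b + 2c + d = -29
Solving the system yields a = -5, b = 1, c = 4, d = -1.
So q(x) = -5x³ + x² + 4x - 1.
Check: q(-3) = 131. ✓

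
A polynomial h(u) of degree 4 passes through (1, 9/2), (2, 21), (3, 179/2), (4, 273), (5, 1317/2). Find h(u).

h(u) = u^4 + (1/2)u^3 - 2u^2 + 4u + 1

Write h(u) = au^4 + bu^3 + cu^2 + du + e. Substituting each data point gives a linear system:
  a + b + c + d + e = 9/2
  16a + 8b + 4c + 2d + e = 21
  81a + 27b + 9c + 3d + e = 179/2
  256a + 64b + 16c + 4d + e = 273
  625a + 125b + 25c + 5d + e = 1317/2
Solving the system yields a = 1, b = 1/2, c = -2, d = 4, e = 1.
So h(u) = u⁴ + (1/2)u³ - 2u² + 4u + 1.
Check: h(3) = 179/2. ✓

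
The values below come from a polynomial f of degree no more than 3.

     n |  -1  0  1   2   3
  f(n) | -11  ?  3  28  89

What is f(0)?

On equispaced nodes a degree-3 polynomial has vanishing fourth forward difference, so
  f(-1) - 4·f(0) + 6·f(1) - 4·f(2) + f(3) = 0.
Substituting the known values and solving for f(0):
  -4·f(0) = 16
  f(0) = -4.

-4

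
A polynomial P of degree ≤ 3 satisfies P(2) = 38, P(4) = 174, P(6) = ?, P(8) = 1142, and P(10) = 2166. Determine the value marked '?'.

The 4 known points determine the degree-3 polynomial uniquely.
Write P(n) = an^3 + bn^2 + cn + d. Substituting each data point gives a linear system:
  8a + 4b + 2c + d = 38
  64a + 16b + 4c + d = 174
  512a + 64b + 8c + d = 1142
  1000a + 100b + 10c + d = 2166
Solving the system yields a = 2, b = 1, c = 6, d = 6.
So P(n) = 2n³ + n² + 6n + 6.
Then P(6) = 510.

510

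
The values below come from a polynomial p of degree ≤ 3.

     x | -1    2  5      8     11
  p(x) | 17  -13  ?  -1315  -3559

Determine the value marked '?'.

On equispaced nodes a degree-3 polynomial has vanishing fourth forward difference, so
  p(-1) - 4·p(2) + 6·p(5) - 4·p(8) + p(11) = 0.
Substituting the known values and solving for p(5):
  6·p(5) = -1770
  p(5) = -295.

-295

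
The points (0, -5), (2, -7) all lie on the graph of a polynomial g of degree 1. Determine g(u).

Write g(u) = au + b. Substituting each data point gives a linear system:
  b = -5
  2a + b = -7
Solving the system yields a = -1, b = -5.
So g(u) = -u - 5.
Check: g(2) = -7. ✓

g(u) = -u - 5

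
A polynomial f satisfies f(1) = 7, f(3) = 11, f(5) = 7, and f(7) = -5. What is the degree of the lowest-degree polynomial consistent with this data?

2

Divided differences on the nodes 1, 3, 5, 7:
  order 0: 7  11  7  -5
  order 1: 2  -2  -6
  order 2: -1  -1
  order 3: 0
The order-2 divided differences are all -1 (nonzero) and every higher order vanishes, so the data lies on a polynomial of degree exactly 2.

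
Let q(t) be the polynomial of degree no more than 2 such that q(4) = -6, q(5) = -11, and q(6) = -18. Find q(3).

-3

Forward differences of the values at t = 4, 5, 6:
  q  : -6  -11  -18
  Δ  : -5  -7
  Δ^2: -2
The second differences are constant, confirming degree 2.
Interpolating (Newton forward form) and evaluating at t = 3 gives q(3) = -3.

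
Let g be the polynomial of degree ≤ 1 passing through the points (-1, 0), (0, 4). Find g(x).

Using the Lagrange interpolation formula with nodes -1, 0:
  L_0(x) = x / -1
  L_1(x) = (x + 1) / 1
Then g(x) = 0·L_0(x) + 4·L_1(x).
Expanding and collecting terms gives g(x) = 4x + 4.
Check: g(-1) = 0. ✓

g(x) = 4x + 4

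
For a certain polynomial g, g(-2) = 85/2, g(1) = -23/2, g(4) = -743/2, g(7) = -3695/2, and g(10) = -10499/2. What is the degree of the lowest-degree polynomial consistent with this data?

Forward differences of the values at x = -2, 1, 4, 7, 10:
  g  : 85/2  -23/2  -743/2  -3695/2  -10499/2
  Δ  : -54  -360  -1476  -3402
  Δ^2: -306  -1116  -1926
  Δ^3: -810  -810
  Δ^4: 0
The third differences are constant (-810) and nonzero, while all higher differences vanish, so the minimal degree is 3.

3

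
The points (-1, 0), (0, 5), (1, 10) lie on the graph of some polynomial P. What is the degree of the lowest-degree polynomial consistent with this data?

1

Forward differences of the values at t = -1, 0, 1:
  P  : 0  5  10
  Δ  : 5  5
  Δ^2: 0
The first differences are constant (5) and nonzero, while all higher differences vanish, so the minimal degree is 1.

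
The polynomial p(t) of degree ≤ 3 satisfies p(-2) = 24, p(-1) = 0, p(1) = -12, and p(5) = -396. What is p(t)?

p(t) = -3t^3 - 3t - 6

Write p(t) = at^3 + bt^2 + ct + d. Substituting each data point gives a linear system:
  -8a + 4b - 2c + d = 24
  -a + b - c + d = 0
  a + b + c + d = -12
  125a + 25b + 5c + d = -396
Solving the system yields a = -3, b = 0, c = -3, d = -6.
So p(t) = -3t^3 - 3t - 6.
Check: p(-1) = 0. ✓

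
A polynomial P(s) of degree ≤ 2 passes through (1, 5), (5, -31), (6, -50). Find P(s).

Using the Lagrange interpolation formula with nodes 1, 5, 6:
  L_0(s) = (s - 5)(s - 6) / 20
  L_1(s) = (s - 1)(s - 6) / -4
  L_2(s) = (s - 1)(s - 5) / 5
Then P(s) = 5·L_0(s) - 31·L_1(s) - 50·L_2(s).
Expanding and collecting terms gives P(s) = -2s^2 + 3s + 4.
Check: P(5) = -31. ✓

P(s) = -2s^2 + 3s + 4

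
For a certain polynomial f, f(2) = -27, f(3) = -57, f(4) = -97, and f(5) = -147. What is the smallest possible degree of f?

2

Forward differences of the values at x = 2, 3, 4, 5:
  f  : -27  -57  -97  -147
  Δ  : -30  -40  -50
  Δ^2: -10  -10
  Δ^3: 0
The second differences are constant (-10) and nonzero, while all higher differences vanish, so the minimal degree is 2.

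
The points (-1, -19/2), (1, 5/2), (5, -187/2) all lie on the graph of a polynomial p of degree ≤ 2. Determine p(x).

Write p(x) = ax^2 + bx + c. Substituting each data point gives a linear system:
  a - b + c = -19/2
  a + b + c = 5/2
  25a + 5b + c = -187/2
Solving the system yields a = -5, b = 6, c = 3/2.
So p(x) = -5x² + 6x + 3/2.
Check: p(1) = 5/2. ✓

p(x) = -5x^2 + 6x + 3/2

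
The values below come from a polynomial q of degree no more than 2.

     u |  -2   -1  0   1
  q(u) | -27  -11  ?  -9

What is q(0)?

On equispaced nodes a degree-2 polynomial has vanishing third forward difference, so
  - q(-2) + 3·q(-1) - 3·q(0) + q(1) = 0.
Substituting the known values and solving for q(0):
  -3·q(0) = 15
  q(0) = -5.

-5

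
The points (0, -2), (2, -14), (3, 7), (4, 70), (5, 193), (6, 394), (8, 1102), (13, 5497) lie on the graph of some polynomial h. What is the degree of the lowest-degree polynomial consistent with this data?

Divided differences on the nodes 0, 2, 3, 4, 5, 6, 8, 13:
  order 0: -2  -14  7  70  193  394  1102  5497
  order 1: -6  21  63  123  201  354  879
  order 2: 9  21  30  39  51  75
  order 3: 3  3  3  3  3
  order 4: 0  0  0  0
  order 5: 0  0  0
  order 6: 0  0
  order 7: 0
The order-3 divided differences are all 3 (nonzero) and every higher order vanishes, so the data lies on a polynomial of degree exactly 3.

3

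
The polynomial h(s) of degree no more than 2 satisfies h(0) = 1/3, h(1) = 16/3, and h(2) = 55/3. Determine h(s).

h(s) = 4s^2 + s + 1/3

Using the Lagrange interpolation formula with nodes 0, 1, 2:
  L_0(s) = (s - 1)(s - 2) / 2
  L_1(s) = s(s - 2) / -1
  L_2(s) = s(s - 1) / 2
Then h(s) = 1/3·L_0(s) + 16/3·L_1(s) + 55/3·L_2(s).
Expanding and collecting terms gives h(s) = 4s^2 + s + 1/3.
Check: h(0) = 1/3. ✓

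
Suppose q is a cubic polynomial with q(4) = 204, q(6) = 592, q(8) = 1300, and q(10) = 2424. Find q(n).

q(n) = 2n^3 + 4n^2 + 2n + 4

Using the Lagrange interpolation formula with nodes 4, 6, 8, 10:
  L_0(n) = (n - 6)(n - 8)(n - 10) / -48
  L_1(n) = (n - 4)(n - 8)(n - 10) / 16
  L_2(n) = (n - 4)(n - 6)(n - 10) / -16
  L_3(n) = (n - 4)(n - 6)(n - 8) / 48
Then q(n) = 204·L_0(n) + 592·L_1(n) + 1300·L_2(n) + 2424·L_3(n).
Expanding and collecting terms gives q(n) = 2n³ + 4n² + 2n + 4.
Check: q(10) = 2424. ✓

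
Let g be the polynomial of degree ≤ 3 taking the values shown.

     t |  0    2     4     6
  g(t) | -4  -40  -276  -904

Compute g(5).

-529

Using the Lagrange interpolation formula with nodes 0, 2, 4, 6:
  L_0(t) = (t - 2)(t - 4)(t - 6) / -48
  L_1(t) = t(t - 4)(t - 6) / 16
  L_2(t) = t(t - 2)(t - 6) / -16
  L_3(t) = t(t - 2)(t - 4) / 48
Then g(t) = -4·L_0(t) - 40·L_1(t) - 276·L_2(t) - 904·L_3(t).
Expanding and collecting terms gives g(t) = -4t^3 - t^2 - 4.
Evaluating at t = 5: g(5) = -529.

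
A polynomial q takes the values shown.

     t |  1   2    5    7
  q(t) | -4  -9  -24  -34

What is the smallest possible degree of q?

Divided differences on the nodes 1, 2, 5, 7:
  order 0: -4  -9  -24  -34
  order 1: -5  -5  -5
  order 2: 0  0
  order 3: 0
The order-1 divided differences are all -5 (nonzero) and every higher order vanishes, so the data lies on a polynomial of degree exactly 1.

1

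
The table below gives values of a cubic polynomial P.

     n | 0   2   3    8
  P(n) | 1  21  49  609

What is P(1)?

Write P(n) = an^3 + bn^2 + cn + d. Substituting each data point gives a linear system:
  d = 1
  8a + 4b + 2c + d = 21
  27a + 9b + 3c + d = 49
  512a + 64b + 8c + d = 609
Solving the system yields a = 1, b = 1, c = 4, d = 1.
So P(n) = n^3 + n^2 + 4n + 1.
Then P(1) = 7.

7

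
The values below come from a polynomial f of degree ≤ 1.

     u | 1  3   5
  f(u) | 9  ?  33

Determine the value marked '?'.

21

On equispaced nodes a degree-1 polynomial has vanishing second forward difference, so
  f(1) - 2·f(3) + f(5) = 0.
Substituting the known values and solving for f(3):
  -2·f(3) = -42
  f(3) = 21.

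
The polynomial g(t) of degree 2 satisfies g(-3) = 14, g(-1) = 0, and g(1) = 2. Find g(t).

Using the Lagrange interpolation formula with nodes -3, -1, 1:
  L_0(t) = (t + 1)(t - 1) / 8
  L_1(t) = (t + 3)(t - 1) / -4
  L_2(t) = (t + 3)(t + 1) / 8
Then g(t) = 14·L_0(t) + 0·L_1(t) + 2·L_2(t).
Expanding and collecting terms gives g(t) = 2t^2 + t - 1.
Check: g(1) = 2. ✓

g(t) = 2t^2 + t - 1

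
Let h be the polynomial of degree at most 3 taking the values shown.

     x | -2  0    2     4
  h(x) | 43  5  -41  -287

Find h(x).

Using the Lagrange interpolation formula with nodes -2, 0, 2, 4:
  L_0(x) = x(x - 2)(x - 4) / -48
  L_1(x) = (x + 2)(x - 2)(x - 4) / 16
  L_2(x) = (x + 2)x(x - 4) / -16
  L_3(x) = (x + 2)x(x - 2) / 48
Then h(x) = 43·L_0(x) + 5·L_1(x) - 41·L_2(x) - 287·L_3(x).
Expanding and collecting terms gives h(x) = -4x^3 - x^2 - 5x + 5.
Check: h(4) = -287. ✓

h(x) = -4x^3 - x^2 - 5x + 5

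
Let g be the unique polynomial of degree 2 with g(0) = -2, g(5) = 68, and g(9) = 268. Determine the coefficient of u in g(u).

-6

Write g(u) = au^2 + bu + c. Substituting each data point gives a linear system:
  c = -2
  25a + 5b + c = 68
  81a + 9b + c = 268
Solving the system yields a = 4, b = -6, c = -2.
So g(u) = 4u² - 6u - 2.
The coefficient of u is -6.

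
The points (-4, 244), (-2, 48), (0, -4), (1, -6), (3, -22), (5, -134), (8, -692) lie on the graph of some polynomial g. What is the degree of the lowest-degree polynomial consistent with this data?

Divided differences on the nodes -4, -2, 0, 1, 3, 5, 8:
  order 0: 244  48  -4  -6  -22  -134  -692
  order 1: -98  -26  -2  -8  -56  -186
  order 2: 18  8  -2  -12  -26
  order 3: -2  -2  -2  -2
  order 4: 0  0  0
  order 5: 0  0
  order 6: 0
The order-3 divided differences are all -2 (nonzero) and every higher order vanishes, so the data lies on a polynomial of degree exactly 3.

3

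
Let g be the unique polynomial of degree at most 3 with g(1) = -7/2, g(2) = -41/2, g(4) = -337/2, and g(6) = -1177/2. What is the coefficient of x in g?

-2

Write g(x) = ax^3 + bx^2 + cx + d. Substituting each data point gives a linear system:
  a + b + c + d = -7/2
  8a + 4b + 2c + d = -41/2
  64a + 16b + 4c + d = -337/2
  216a + 36b + 6c + d = -1177/2
Solving the system yields a = -3, b = 2, c = -2, d = -1/2.
So g(x) = -3x^3 + 2x^2 - 2x - 1/2.
The coefficient of x is -2.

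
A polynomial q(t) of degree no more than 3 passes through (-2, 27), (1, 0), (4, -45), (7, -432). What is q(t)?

q(t) = -2t^3 + 5t^2 + 2t - 5

Write q(t) = at^3 + bt^2 + ct + d. Substituting each data point gives a linear system:
  -8a + 4b - 2c + d = 27
  a + b + c + d = 0
  64a + 16b + 4c + d = -45
  343a + 49b + 7c + d = -432
Solving the system yields a = -2, b = 5, c = 2, d = -5.
So q(t) = -2t^3 + 5t^2 + 2t - 5.
Check: q(7) = -432. ✓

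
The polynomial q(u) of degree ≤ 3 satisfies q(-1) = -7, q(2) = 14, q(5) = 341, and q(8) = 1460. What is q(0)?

Write q(u) = au^3 + bu^2 + cu + d. Substituting each data point gives a linear system:
  -a + b - c + d = -7
  8a + 4b + 2c + d = 14
  125a + 25b + 5c + d = 341
  512a + 64b + 8c + d = 1460
Solving the system yields a = 3, b = -1, c = -1, d = -4.
So q(u) = 3u^3 - u^2 - u - 4.
Then q(0) = -4.

-4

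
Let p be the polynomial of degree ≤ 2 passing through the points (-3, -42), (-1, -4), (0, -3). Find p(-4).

Write p(n) = an^2 + bn + c. Substituting each data point gives a linear system:
  9a - 3b + c = -42
  a - b + c = -4
  c = -3
Solving the system yields a = -6, b = -5, c = -3.
So p(n) = -6n^2 - 5n - 3.
Then p(-4) = -79.

-79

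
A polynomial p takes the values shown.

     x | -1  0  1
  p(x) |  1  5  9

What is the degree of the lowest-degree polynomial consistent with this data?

Forward differences of the values at x = -1, 0, 1:
  p  : 1  5  9
  Δ  : 4  4
  Δ^2: 0
The first differences are constant (4) and nonzero, while all higher differences vanish, so the minimal degree is 1.

1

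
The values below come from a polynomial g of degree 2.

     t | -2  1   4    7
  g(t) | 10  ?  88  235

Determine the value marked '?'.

On equispaced nodes a degree-2 polynomial has vanishing third forward difference, so
  - g(-2) + 3·g(1) - 3·g(4) + g(7) = 0.
Substituting the known values and solving for g(1):
  3·g(1) = 39
  g(1) = 13.

13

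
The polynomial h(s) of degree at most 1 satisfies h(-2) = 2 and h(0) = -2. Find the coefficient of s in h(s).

-2

Write h(s) = as + b. Substituting each data point gives a linear system:
  -2a + b = 2
  b = -2
Solving the system yields a = -2, b = -2.
So h(s) = -2s - 2.
The leading coefficient is -2.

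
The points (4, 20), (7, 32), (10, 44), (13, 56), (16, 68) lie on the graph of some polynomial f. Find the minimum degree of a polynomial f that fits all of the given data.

1

Forward differences of the values at u = 4, 7, 10, 13, 16:
  f  : 20  32  44  56  68
  Δ  : 12  12  12  12
  Δ^2: 0  0  0
  Δ^3: 0  0
  Δ^4: 0
The first differences are constant (12) and nonzero, while all higher differences vanish, so the minimal degree is 1.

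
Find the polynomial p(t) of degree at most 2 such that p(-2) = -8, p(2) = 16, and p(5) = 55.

p(t) = t^2 + 6t

Write p(t) = at^2 + bt + c. Substituting each data point gives a linear system:
  4a - 2b + c = -8
  4a + 2b + c = 16
  25a + 5b + c = 55
Solving the system yields a = 1, b = 6, c = 0.
So p(t) = t^2 + 6t.
Check: p(5) = 55. ✓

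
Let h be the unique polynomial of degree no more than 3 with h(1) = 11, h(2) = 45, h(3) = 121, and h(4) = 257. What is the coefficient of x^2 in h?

3

Write h(x) = ax^3 + bx^2 + cx + d. Substituting each data point gives a linear system:
  a + b + c + d = 11
  8a + 4b + 2c + d = 45
  27a + 9b + 3c + d = 121
  64a + 16b + 4c + d = 257
Solving the system yields a = 3, b = 3, c = 4, d = 1.
So h(x) = 3x^3 + 3x^2 + 4x + 1.
The coefficient of x^2 is 3.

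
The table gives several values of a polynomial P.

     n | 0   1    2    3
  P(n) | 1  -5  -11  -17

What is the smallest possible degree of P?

Forward differences of the values at n = 0, 1, 2, 3:
  P  : 1  -5  -11  -17
  Δ  : -6  -6  -6
  Δ^2: 0  0
  Δ^3: 0
The first differences are constant (-6) and nonzero, while all higher differences vanish, so the minimal degree is 1.

1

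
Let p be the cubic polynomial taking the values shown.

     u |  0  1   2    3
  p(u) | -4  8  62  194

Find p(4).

440

Forward differences of the values at u = 0, 1, 2, 3:
  p  : -4  8  62  194
  Δ  : 12  54  132
  Δ^2: 42  78
  Δ^3: 36
The third differences are constant, confirming degree 3.
Interpolating (Newton forward form) and evaluating at u = 4 gives p(4) = 440.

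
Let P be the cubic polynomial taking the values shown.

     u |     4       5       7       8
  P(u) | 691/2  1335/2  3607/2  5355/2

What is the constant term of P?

Write P(u) = au^3 + bu^2 + cu + d. Substituting each data point gives a linear system:
  64a + 16b + 4c + d = 691/2
  125a + 25b + 5c + d = 1335/2
  343a + 49b + 7c + d = 3607/2
  512a + 64b + 8c + d = 5355/2
Solving the system yields a = 5, b = 2, c = -1, d = -5/2.
So P(u) = 5u^3 + 2u^2 - u - 5/2.
The constant term is -5/2.

-5/2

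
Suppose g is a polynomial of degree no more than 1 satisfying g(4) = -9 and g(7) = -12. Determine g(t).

g(t) = -t - 5

Using the Lagrange interpolation formula with nodes 4, 7:
  L_0(t) = (t - 7) / -3
  L_1(t) = (t - 4) / 3
Then g(t) = -9·L_0(t) - 12·L_1(t).
Expanding and collecting terms gives g(t) = -t - 5.
Check: g(4) = -9. ✓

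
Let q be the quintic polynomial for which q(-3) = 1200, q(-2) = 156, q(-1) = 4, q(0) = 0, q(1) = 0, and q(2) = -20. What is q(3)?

Forward differences of the values at s = -3, -2, -1, 0, 1, 2:
  q  : 1200  156  4  0  0  -20
  Δ  : -1044  -152  -4  0  -20
  Δ^2: 892  148  4  -20
  Δ^3: -744  -144  -24
  Δ^4: 600  120
  Δ^5: -480
The fifth differences are constant, confirming degree 5.
Interpolating (Newton forward form) and evaluating at s = 3 gives q(3) = -444.

-444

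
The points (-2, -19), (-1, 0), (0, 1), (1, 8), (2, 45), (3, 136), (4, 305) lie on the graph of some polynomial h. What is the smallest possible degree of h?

Forward differences of the values at x = -2, -1, 0, 1, 2, 3, 4:
  h  : -19  0  1  8  45  136  305
  Δ  : 19  1  7  37  91  169
  Δ^2: -18  6  30  54  78
  Δ^3: 24  24  24  24
  Δ^4: 0  0  0
  Δ^5: 0  0
  Δ^6: 0
The third differences are constant (24) and nonzero, while all higher differences vanish, so the minimal degree is 3.

3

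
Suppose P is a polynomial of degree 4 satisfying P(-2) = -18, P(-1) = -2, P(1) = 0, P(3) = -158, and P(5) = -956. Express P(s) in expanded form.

Write P(s) = as^4 + bs^3 + cs^2 + ds + e. Substituting each data point gives a linear system:
  16a - 8b + 4c - 2d + e = -18
  a - b + c - d + e = -2
  a + b + c + d + e = 0
  81a + 27b + 9c + 3d + e = -158
  625a + 125b + 25c + 5d + e = -956
Solving the system yields a = -1, b = -2, c = -4, d = 3, e = 4.
So P(s) = -s^4 - 2s^3 - 4s^2 + 3s + 4.
Check: P(-1) = -2. ✓

P(s) = -s^4 - 2s^3 - 4s^2 + 3s + 4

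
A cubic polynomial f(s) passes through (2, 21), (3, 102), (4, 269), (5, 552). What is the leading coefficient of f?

5

Write f(s) = as^3 + bs^2 + cs + d. Substituting each data point gives a linear system:
  8a + 4b + 2c + d = 21
  27a + 9b + 3c + d = 102
  64a + 16b + 4c + d = 269
  125a + 25b + 5c + d = 552
Solving the system yields a = 5, b = -2, c = -4, d = -3.
So f(s) = 5s³ - 2s² - 4s - 3.
The leading coefficient is 5.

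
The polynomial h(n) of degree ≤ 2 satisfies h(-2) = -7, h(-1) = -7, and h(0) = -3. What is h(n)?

Write h(n) = an^2 + bn + c. Substituting each data point gives a linear system:
  4a - 2b + c = -7
  a - b + c = -7
  c = -3
Solving the system yields a = 2, b = 6, c = -3.
So h(n) = 2n² + 6n - 3.
Check: h(-2) = -7. ✓

h(n) = 2n^2 + 6n - 3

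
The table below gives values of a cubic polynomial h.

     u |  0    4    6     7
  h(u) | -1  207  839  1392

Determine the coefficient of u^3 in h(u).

Write h(u) = au^3 + bu^2 + cu + d. Substituting each data point gives a linear system:
  d = -1
  64a + 16b + 4c + d = 207
  216a + 36b + 6c + d = 839
  343a + 49b + 7c + d = 1392
Solving the system yields a = 5, b = -6, c = -4, d = -1.
So h(u) = 5u^3 - 6u^2 - 4u - 1.
The leading coefficient is 5.

5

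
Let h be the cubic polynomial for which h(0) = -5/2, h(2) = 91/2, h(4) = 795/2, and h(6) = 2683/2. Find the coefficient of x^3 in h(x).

6

Write h(x) = ax^3 + bx^2 + cx + d. Substituting each data point gives a linear system:
  d = -5/2
  8a + 4b + 2c + d = 91/2
  64a + 16b + 4c + d = 795/2
  216a + 36b + 6c + d = 2683/2
Solving the system yields a = 6, b = 2, c = -4, d = -5/2.
So h(x) = 6x³ + 2x² - 4x - 5/2.
The leading coefficient is 6.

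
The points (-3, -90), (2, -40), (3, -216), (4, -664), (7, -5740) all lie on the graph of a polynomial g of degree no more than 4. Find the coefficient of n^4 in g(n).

Write g(n) = an^4 + bn^3 + cn^2 + dn + e. Substituting each data point gives a linear system:
  81a - 27b + 9c - 3d + e = -90
  16a + 8b + 4c + 2d + e = -40
  81a + 27b + 9c + 3d + e = -216
  256a + 64b + 16c + 4d + e = -664
  2401a + 343b + 49c + 7d + e = -5740
Solving the system yields a = -2, b = -3, c = 1, d = 6, e = 0.
So g(n) = -2n⁴ - 3n³ + n² + 6n.
The leading coefficient is -2.

-2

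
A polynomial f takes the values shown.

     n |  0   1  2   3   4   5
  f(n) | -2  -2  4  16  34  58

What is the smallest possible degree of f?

Forward differences of the values at n = 0, 1, 2, 3, 4, 5:
  f  : -2  -2  4  16  34  58
  Δ  : 0  6  12  18  24
  Δ^2: 6  6  6  6
  Δ^3: 0  0  0
  Δ^4: 0  0
  Δ^5: 0
The second differences are constant (6) and nonzero, while all higher differences vanish, so the minimal degree is 2.

2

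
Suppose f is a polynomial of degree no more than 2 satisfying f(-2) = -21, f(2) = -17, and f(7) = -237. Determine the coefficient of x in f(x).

1

Write f(x) = ax^2 + bx + c. Substituting each data point gives a linear system:
  4a - 2b + c = -21
  4a + 2b + c = -17
  49a + 7b + c = -237
Solving the system yields a = -5, b = 1, c = 1.
So f(x) = -5x^2 + x + 1.
The coefficient of x is 1.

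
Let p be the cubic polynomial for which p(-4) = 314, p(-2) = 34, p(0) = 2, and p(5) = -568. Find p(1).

4

Write p(n) = an^3 + bn^2 + cn + d. Substituting each data point gives a linear system:
  -64a + 16b - 4c + d = 314
  -8a + 4b - 2c + d = 34
  d = 2
  125a + 25b + 5c + d = -568
Solving the system yields a = -5, b = 1, c = 6, d = 2.
So p(n) = -5n³ + n² + 6n + 2.
Then p(1) = 4.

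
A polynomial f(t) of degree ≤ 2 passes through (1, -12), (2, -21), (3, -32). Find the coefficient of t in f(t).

-6

Write f(t) = at^2 + bt + c. Substituting each data point gives a linear system:
  a + b + c = -12
  4a + 2b + c = -21
  9a + 3b + c = -32
Solving the system yields a = -1, b = -6, c = -5.
So f(t) = -t² - 6t - 5.
The coefficient of t is -6.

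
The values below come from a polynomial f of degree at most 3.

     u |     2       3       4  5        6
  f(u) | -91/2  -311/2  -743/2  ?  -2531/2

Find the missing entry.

-1459/2

On equispaced nodes a degree-3 polynomial has vanishing fourth forward difference, so
  f(2) - 4·f(3) + 6·f(4) - 4·f(5) + f(6) = 0.
Substituting the known values and solving for f(5):
  -4·f(5) = 2918
  f(5) = -1459/2.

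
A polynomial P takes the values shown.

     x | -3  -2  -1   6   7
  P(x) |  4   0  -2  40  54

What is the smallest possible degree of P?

2

Divided differences on the nodes -3, -2, -1, 6, 7:
  order 0: 4  0  -2  40  54
  order 1: -4  -2  6  14
  order 2: 1  1  1
  order 3: 0  0
  order 4: 0
The order-2 divided differences are all 1 (nonzero) and every higher order vanishes, so the data lies on a polynomial of degree exactly 2.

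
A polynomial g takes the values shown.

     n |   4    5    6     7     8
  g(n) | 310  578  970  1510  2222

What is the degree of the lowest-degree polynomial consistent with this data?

3

Forward differences of the values at n = 4, 5, 6, 7, 8:
  g  : 310  578  970  1510  2222
  Δ  : 268  392  540  712
  Δ^2: 124  148  172
  Δ^3: 24  24
  Δ^4: 0
The third differences are constant (24) and nonzero, while all higher differences vanish, so the minimal degree is 3.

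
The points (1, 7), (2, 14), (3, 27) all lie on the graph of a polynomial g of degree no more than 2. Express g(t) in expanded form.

g(t) = 3t^2 - 2t + 6

Write g(t) = at^2 + bt + c. Substituting each data point gives a linear system:
  a + b + c = 7
  4a + 2b + c = 14
  9a + 3b + c = 27
Solving the system yields a = 3, b = -2, c = 6.
So g(t) = 3t^2 - 2t + 6.
Check: g(1) = 7. ✓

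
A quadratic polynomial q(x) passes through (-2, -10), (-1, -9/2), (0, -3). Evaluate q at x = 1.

Using the Lagrange interpolation formula with nodes -2, -1, 0:
  L_0(x) = (x + 1)x / 2
  L_1(x) = (x + 2)x / -1
  L_2(x) = (x + 2)(x + 1) / 2
Then q(x) = -10·L_0(x) - 9/2·L_1(x) - 3·L_2(x).
Expanding and collecting terms gives q(x) = -2x² - (1/2)x - 3.
Evaluating at x = 1: q(1) = -11/2.

-11/2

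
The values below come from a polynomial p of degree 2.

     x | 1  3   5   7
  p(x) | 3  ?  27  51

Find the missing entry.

11

On equispaced nodes a degree-2 polynomial has vanishing third forward difference, so
  - p(1) + 3·p(3) - 3·p(5) + p(7) = 0.
Substituting the known values and solving for p(3):
  3·p(3) = 33
  p(3) = 11.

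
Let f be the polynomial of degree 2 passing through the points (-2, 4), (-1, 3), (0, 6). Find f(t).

f(t) = 2t^2 + 5t + 6

Write f(t) = at^2 + bt + c. Substituting each data point gives a linear system:
  4a - 2b + c = 4
  a - b + c = 3
  c = 6
Solving the system yields a = 2, b = 5, c = 6.
So f(t) = 2t² + 5t + 6.
Check: f(-2) = 4. ✓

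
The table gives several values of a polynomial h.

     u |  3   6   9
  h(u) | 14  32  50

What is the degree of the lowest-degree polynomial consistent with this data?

1

Forward differences of the values at u = 3, 6, 9:
  h  : 14  32  50
  Δ  : 18  18
  Δ^2: 0
The first differences are constant (18) and nonzero, while all higher differences vanish, so the minimal degree is 1.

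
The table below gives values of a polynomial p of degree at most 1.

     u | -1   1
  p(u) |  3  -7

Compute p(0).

-2

Write p(u) = au + b. Substituting each data point gives a linear system:
  -a + b = 3
  a + b = -7
Solving the system yields a = -5, b = -2.
So p(u) = -5u - 2.
Then p(0) = -2.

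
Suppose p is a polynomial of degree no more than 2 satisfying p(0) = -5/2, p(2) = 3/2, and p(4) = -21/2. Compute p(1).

Write p(x) = ax^2 + bx + c. Substituting each data point gives a linear system:
  c = -5/2
  4a + 2b + c = 3/2
  16a + 4b + c = -21/2
Solving the system yields a = -2, b = 6, c = -5/2.
So p(x) = -2x² + 6x - 5/2.
Then p(1) = 3/2.

3/2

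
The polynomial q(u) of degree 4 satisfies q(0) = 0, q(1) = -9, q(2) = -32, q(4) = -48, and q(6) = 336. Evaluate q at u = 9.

3447

Using the Lagrange interpolation formula with nodes 0, 1, 2, 4, 6:
  L_0(u) = (u - 1)(u - 2)(u - 4)(u - 6) / 48
  L_1(u) = u(u - 2)(u - 4)(u - 6) / -15
  L_2(u) = u(u - 1)(u - 4)(u - 6) / 16
  L_3(u) = u(u - 1)(u - 2)(u - 6) / -48
  L_4(u) = u(u - 1)(u - 2)(u - 4) / 240
Then q(u) = 0·L_0(u) - 9·L_1(u) - 32·L_2(u) - 48·L_3(u) + 336·L_4(u).
Expanding and collecting terms gives q(u) = u^4 - 4u^3 - 2u^2 - 4u.
Evaluating at u = 9: q(9) = 3447.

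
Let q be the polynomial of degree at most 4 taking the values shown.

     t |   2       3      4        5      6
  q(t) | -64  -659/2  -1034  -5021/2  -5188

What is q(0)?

Write q(t) = at^4 + bt^3 + ct^2 + dt + e. Substituting each data point gives a linear system:
  16a + 8b + 4c + 2d + e = -64
  81a + 27b + 9c + 3d + e = -659/2
  256a + 64b + 16c + 4d + e = -1034
  625a + 125b + 25c + 5d + e = -5021/2
  1296a + 216b + 36c + 6d + e = -5188
Solving the system yields a = -4, b = 1/2, c = -4, d = 5, e = 2.
So q(t) = -4t^4 + (1/2)t^3 - 4t^2 + 5t + 2.
Then q(0) = 2.

2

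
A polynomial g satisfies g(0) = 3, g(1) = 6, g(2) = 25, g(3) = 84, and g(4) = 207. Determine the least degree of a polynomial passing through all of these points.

Forward differences of the values at t = 0, 1, 2, 3, 4:
  g  : 3  6  25  84  207
  Δ  : 3  19  59  123
  Δ^2: 16  40  64
  Δ^3: 24  24
  Δ^4: 0
The third differences are constant (24) and nonzero, while all higher differences vanish, so the minimal degree is 3.

3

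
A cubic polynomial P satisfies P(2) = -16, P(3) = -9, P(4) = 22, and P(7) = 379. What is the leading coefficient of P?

Write P(n) = an^3 + bn^2 + cn + d. Substituting each data point gives a linear system:
  8a + 4b + 2c + d = -16
  27a + 9b + 3c + d = -9
  64a + 16b + 4c + d = 22
  343a + 49b + 7c + d = 379
Solving the system yields a = 2, b = -6, c = -1, d = -6.
So P(n) = 2n^3 - 6n^2 - n - 6.
The leading coefficient is 2.

2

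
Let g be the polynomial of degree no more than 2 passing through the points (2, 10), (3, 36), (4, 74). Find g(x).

g(x) = 6x^2 - 4x - 6

Write g(x) = ax^2 + bx + c. Substituting each data point gives a linear system:
  4a + 2b + c = 10
  9a + 3b + c = 36
  16a + 4b + c = 74
Solving the system yields a = 6, b = -4, c = -6.
So g(x) = 6x^2 - 4x - 6.
Check: g(3) = 36. ✓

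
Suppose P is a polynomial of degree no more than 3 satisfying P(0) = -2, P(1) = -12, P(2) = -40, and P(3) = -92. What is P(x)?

Write P(x) = ax^3 + bx^2 + cx + d. Substituting each data point gives a linear system:
  d = -2
  a + b + c + d = -12
  8a + 4b + 2c + d = -40
  27a + 9b + 3c + d = -92
Solving the system yields a = -1, b = -6, c = -3, d = -2.
So P(x) = -x³ - 6x² - 3x - 2.
Check: P(0) = -2. ✓

P(x) = -x^3 - 6x^2 - 3x - 2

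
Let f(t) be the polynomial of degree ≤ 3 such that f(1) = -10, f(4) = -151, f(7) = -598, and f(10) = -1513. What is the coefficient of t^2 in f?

Write f(t) = at^3 + bt^2 + ct + d. Substituting each data point gives a linear system:
  a + b + c + d = -10
  64a + 16b + 4c + d = -151
  343a + 49b + 7c + d = -598
  1000a + 100b + 10c + d = -1513
Solving the system yields a = -1, b = -5, c = -1, d = -3.
So f(t) = -t^3 - 5t^2 - t - 3.
The coefficient of t^2 is -5.

-5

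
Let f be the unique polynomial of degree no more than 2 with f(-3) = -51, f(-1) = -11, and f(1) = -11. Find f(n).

f(n) = -5n^2 - 6

Write f(n) = an^2 + bn + c. Substituting each data point gives a linear system:
  9a - 3b + c = -51
  a - b + c = -11
  a + b + c = -11
Solving the system yields a = -5, b = 0, c = -6.
So f(n) = -5n^2 - 6.
Check: f(-1) = -11. ✓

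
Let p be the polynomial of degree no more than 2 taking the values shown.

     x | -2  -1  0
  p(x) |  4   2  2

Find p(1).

4

Write p(x) = ax^2 + bx + c. Substituting each data point gives a linear system:
  4a - 2b + c = 4
  a - b + c = 2
  c = 2
Solving the system yields a = 1, b = 1, c = 2.
So p(x) = x^2 + x + 2.
Then p(1) = 4.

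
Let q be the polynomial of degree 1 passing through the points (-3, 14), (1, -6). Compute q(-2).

Using the Lagrange interpolation formula with nodes -3, 1:
  L_0(n) = (n - 1) / -4
  L_1(n) = (n + 3) / 4
Then q(n) = 14·L_0(n) - 6·L_1(n).
Expanding and collecting terms gives q(n) = -5n - 1.
Evaluating at n = -2: q(-2) = 9.

9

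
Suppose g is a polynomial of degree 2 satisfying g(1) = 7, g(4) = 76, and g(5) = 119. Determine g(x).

g(x) = 5x^2 - 2x + 4

Using the Lagrange interpolation formula with nodes 1, 4, 5:
  L_0(x) = (x - 4)(x - 5) / 12
  L_1(x) = (x - 1)(x - 5) / -3
  L_2(x) = (x - 1)(x - 4) / 4
Then g(x) = 7·L_0(x) + 76·L_1(x) + 119·L_2(x).
Expanding and collecting terms gives g(x) = 5x^2 - 2x + 4.
Check: g(1) = 7. ✓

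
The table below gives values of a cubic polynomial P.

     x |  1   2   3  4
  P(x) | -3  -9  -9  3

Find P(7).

Write P(x) = ax^3 + bx^2 + cx + d. Substituting each data point gives a linear system:
  a + b + c + d = -3
  8a + 4b + 2c + d = -9
  27a + 9b + 3c + d = -9
  64a + 16b + 4c + d = 3
Solving the system yields a = 1, b = -3, c = -4, d = 3.
So P(x) = x³ - 3x² - 4x + 3.
Then P(7) = 171.

171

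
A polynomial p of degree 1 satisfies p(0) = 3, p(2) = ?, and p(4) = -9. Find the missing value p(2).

The 2 known points determine the degree-1 polynomial uniquely.
Write p(n) = an + b. Substituting each data point gives a linear system:
  b = 3
  4a + b = -9
Solving the system yields a = -3, b = 3.
So p(n) = -3n + 3.
Then p(2) = -3.

-3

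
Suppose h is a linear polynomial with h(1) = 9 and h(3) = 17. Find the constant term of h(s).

Write h(s) = as + b. Substituting each data point gives a linear system:
  a + b = 9
  3a + b = 17
Solving the system yields a = 4, b = 5.
So h(s) = 4s + 5.
The constant term is 5.

5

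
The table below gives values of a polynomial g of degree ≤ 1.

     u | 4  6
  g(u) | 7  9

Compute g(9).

Write g(u) = au + b. Substituting each data point gives a linear system:
  4a + b = 7
  6a + b = 9
Solving the system yields a = 1, b = 3.
So g(u) = u + 3.
Then g(9) = 12.

12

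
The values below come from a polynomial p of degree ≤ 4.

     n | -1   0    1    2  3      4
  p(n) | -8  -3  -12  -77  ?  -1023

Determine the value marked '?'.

The 5 known points determine the degree-4 polynomial uniquely.
Write p(n) = an^4 + bn^3 + cn^2 + dn + e. Substituting each data point gives a linear system:
  a - b + c - d + e = -8
  e = -3
  a + b + c + d + e = -12
  16a + 8b + 4c + 2d + e = -77
  256a + 64b + 16c + 4d + e = -1023
Solving the system yields a = -4, b = 1, c = -3, d = -3, e = -3.
So p(n) = -4n^4 + n^3 - 3n^2 - 3n - 3.
Then p(3) = -336.

-336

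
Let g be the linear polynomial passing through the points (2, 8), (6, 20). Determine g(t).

g(t) = 3t + 2

Write g(t) = at + b. Substituting each data point gives a linear system:
  2a + b = 8
  6a + b = 20
Solving the system yields a = 3, b = 2.
So g(t) = 3t + 2.
Check: g(2) = 8. ✓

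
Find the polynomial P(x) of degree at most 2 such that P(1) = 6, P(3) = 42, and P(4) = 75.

P(x) = 5x^2 - 2x + 3

Write P(x) = ax^2 + bx + c. Substituting each data point gives a linear system:
  a + b + c = 6
  9a + 3b + c = 42
  16a + 4b + c = 75
Solving the system yields a = 5, b = -2, c = 3.
So P(x) = 5x^2 - 2x + 3.
Check: P(1) = 6. ✓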